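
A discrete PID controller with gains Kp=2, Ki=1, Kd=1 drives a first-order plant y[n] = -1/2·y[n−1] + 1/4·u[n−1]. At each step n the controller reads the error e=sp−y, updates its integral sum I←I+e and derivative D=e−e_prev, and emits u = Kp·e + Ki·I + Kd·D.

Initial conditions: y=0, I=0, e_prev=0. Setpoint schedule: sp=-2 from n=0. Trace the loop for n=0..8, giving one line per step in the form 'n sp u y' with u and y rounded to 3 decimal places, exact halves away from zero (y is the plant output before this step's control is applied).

0 -2 -8.000 0.000
1 -2 0.000 -2.000
2 -2 -14.000 1.000
3 -2 6.000 -4.000
4 -2 -27.000 3.500
5 -2 23.000 -8.500
6 -2 -56.500 10.000
7 -2 66.500 -19.125
8 -2 -126.750 26.188

(exact arithmetic carried between steps; '≈' marks a value shown rounded to 6 d.p. or computed from one; I and e_prev carry over from the previous line; the table rounds u and y to 3 d.p., halves away from zero)
n=0: y=0, sp=-2, e=sp−y=-2; I=-2, D=e−e_prev=-2; u=2·(-2)+1·(-2)+1·(-2)=-8; next y=-1/2·0+1/4·(-8)=-2
n=1: y=-2, sp=-2, e=sp−y=0; I=-2, D=e−e_prev=2; u=2·0+1·(-2)+1·2=0; next y=-1/2·(-2)+1/4·0=1
n=2: y=1, sp=-2, e=sp−y=-3; I=-5, D=e−e_prev=-3; u=2·(-3)+1·(-5)+1·(-3)=-14; next y=-1/2·1+1/4·(-14)=-4
n=3: y=-4, sp=-2, e=sp−y=2; I=-3, D=e−e_prev=5; u=2·2+1·(-3)+1·5=6; next y=-1/2·(-4)+1/4·6=3.5
n=4: y=3.5, sp=-2, e=sp−y=-5.5; I=-8.5, D=e−e_prev=-7.5; u=2·(-5.5)+1·(-8.5)+1·(-7.5)=-27; next y=-1/2·3.5+1/4·(-27)=-8.5
n=5: y=-8.5, sp=-2, e=sp−y=6.5; I=-2, D=e−e_prev=12; u=2·6.5+1·(-2)+1·12=23; next y=-1/2·(-8.5)+1/4·23=10
n=6: y=10, sp=-2, e=sp−y=-12; I=-14, D=e−e_prev=-18.5; u=2·(-12)+1·(-14)+1·(-18.5)=-56.5; next y=-1/2·10+1/4·(-56.5)=-19.125
n=7: y=-19.125, sp=-2, e=sp−y=17.125; I=3.125, D=e−e_prev=29.125; u=2·17.125+1·3.125+1·29.125=66.5; next y=-1/2·(-19.125)+1/4·66.5=26.1875
n=8: y=26.1875, sp=-2, e=sp−y=-28.1875; I=-25.0625, D=e−e_prev=-45.3125; u=2·(-28.1875)+1·(-25.0625)+1·(-45.3125)=-126.75; next y=-1/2·26.1875+1/4·(-126.75)=-44.78125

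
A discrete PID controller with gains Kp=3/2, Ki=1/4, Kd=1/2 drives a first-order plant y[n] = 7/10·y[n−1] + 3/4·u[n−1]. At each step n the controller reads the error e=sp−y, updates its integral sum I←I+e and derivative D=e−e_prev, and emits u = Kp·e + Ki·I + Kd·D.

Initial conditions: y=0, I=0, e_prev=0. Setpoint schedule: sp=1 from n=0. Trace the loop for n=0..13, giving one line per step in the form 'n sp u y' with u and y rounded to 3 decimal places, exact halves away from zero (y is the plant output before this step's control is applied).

0 1 2.250 0.000
1 1 -1.797 1.688
2 1 3.046 -0.166
3 1 -2.842 2.168
4 1 4.293 -0.614
5 1 -4.353 2.790
6 1 6.130 -1.312
7 1 -6.573 3.679
8 1 8.828 -2.354
9 1 -9.837 4.973
10 1 12.790 -3.896
11 1 -14.634 6.865
12 1 18.609 -6.170
13 1 -21.683 9.638

(exact arithmetic carried between steps; '≈' marks a value shown rounded to 6 d.p. or computed from one; I and e_prev carry over from the previous line; the table rounds u and y to 3 d.p., halves away from zero)
n=0: y=0, sp=1, e=sp−y=1; I=1, D=e−e_prev=1; u=3/2·1+1/4·1+1/2·1=2.25; next y=7/10·0+3/4·2.25=1.6875
n=1: y=1.6875, sp=1, e=sp−y=-0.6875; I=0.3125, D=e−e_prev=-1.6875; u=3/2·(-0.6875)+1/4·0.3125+1/2·(-1.6875)=-1.796875; next y=7/10·1.6875+3/4·(-1.796875)≈-0.166406
n=2: y≈-0.166406, sp=1, e=sp−y≈1.166406; I≈1.478906, D=e−e_prev≈1.853906; u=3/2·1.166406+1/4·1.478906+1/2·1.853906≈3.046289; next y=7/10·(-0.166406)+3/4·3.046289≈2.168232
n=3: y≈2.168232, sp=1, e=sp−y≈-1.168232; I≈0.310674, D=e−e_prev≈-2.334639; u=3/2·(-1.168232)+1/4·0.310674+1/2·(-2.334639)≈-2.842000; next y=7/10·2.168232+3/4·(-2.842000)≈-0.613737
n=4: y≈-0.613737, sp=1, e=sp−y≈1.613737; I≈1.924411, D=e−e_prev≈2.781969; u=3/2·1.613737+1/4·1.924411+1/2·2.781969≈4.292693; next y=7/10·(-0.613737)+3/4·4.292693≈2.789904
n=5: y≈2.789904, sp=1, e=sp−y≈-1.789904; I≈0.134507, D=e−e_prev≈-3.403641; u=3/2·(-1.789904)+1/4·0.134507+1/2·(-3.403641)≈-4.353049; next y=7/10·2.789904+3/4·(-4.353049)≈-1.311854
n=6: y≈-1.311854, sp=1, e=sp−y≈2.311854; I≈2.446361, D=e−e_prev≈4.101758; u=3/2·2.311854+1/4·2.446361+1/2·4.101758≈6.130251; next y=7/10·(-1.311854)+3/4·6.130251≈3.679390
n=7: y≈3.679390, sp=1, e=sp−y≈-2.679390; I≈-0.233029, D=e−e_prev≈-4.991244; u=3/2·(-2.679390)+1/4·(-0.233029)+1/2·(-4.991244)≈-6.572964; next y=7/10·3.679390+3/4·(-6.572964)≈-2.354150
n=8: y≈-2.354150, sp=1, e=sp−y≈3.354150; I≈3.121122, D=e−e_prev≈6.033540; u=3/2·3.354150+1/4·3.121122+1/2·6.033540≈8.828276; next y=7/10·(-2.354150)+3/4·8.828276≈4.973302
n=9: y≈4.973302, sp=1, e=sp−y≈-3.973302; I≈-0.852180, D=e−e_prev≈-7.327452; u=3/2·(-3.973302)+1/4·(-0.852180)+1/2·(-7.327452)≈-9.836724; next y=7/10·4.973302+3/4·(-9.836724)≈-3.896232
n=10: y≈-3.896232, sp=1, e=sp−y≈4.896232; I≈4.044051, D=e−e_prev≈8.869533; u=3/2·4.896232+1/4·4.044051+1/2·8.869533≈12.790127; next y=7/10·(-3.896232)+3/4·12.790127≈6.865233
n=11: y≈6.865233, sp=1, e=sp−y≈-5.865233; I≈-1.821182, D=e−e_prev≈-10.761465; u=3/2·(-5.865233)+1/4·(-1.821182)+1/2·(-10.761465)≈-14.633877; next y=7/10·6.865233+3/4·(-14.633877)≈-6.169745
n=12: y≈-6.169745, sp=1, e=sp−y≈7.169745; I≈5.348563, D=e−e_prev≈13.034978; u=3/2·7.169745+1/4·5.348563+1/2·13.034978≈18.609247; next y=7/10·(-6.169745)+3/4·18.609247≈9.638114
n=13: y≈9.638114, sp=1, e=sp−y≈-8.638114; I≈-3.289551, D=e−e_prev≈-15.807859; u=3/2·(-8.638114)+1/4·(-3.289551)+1/2·(-15.807859)≈-21.683488; next y=7/10·9.638114+3/4·(-21.683488)≈-9.515936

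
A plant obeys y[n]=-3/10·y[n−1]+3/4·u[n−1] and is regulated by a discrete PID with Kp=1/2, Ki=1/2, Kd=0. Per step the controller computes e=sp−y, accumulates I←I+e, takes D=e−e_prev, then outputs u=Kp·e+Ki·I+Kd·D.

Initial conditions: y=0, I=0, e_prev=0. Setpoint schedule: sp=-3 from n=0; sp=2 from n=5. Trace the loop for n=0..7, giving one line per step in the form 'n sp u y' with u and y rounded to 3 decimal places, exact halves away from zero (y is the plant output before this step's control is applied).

0 -3 -3.000 0.000
1 -3 -2.250 -2.250
2 -3 -3.863 -1.013
3 -3 -3.276 -2.593
4 -3 -4.393 -1.679
5 2 1.059 -2.791
6 2 -0.968 1.631
7 2 2.063 -1.216

(exact arithmetic carried between steps; '≈' marks a value shown rounded to 6 d.p. or computed from one; I and e_prev carry over from the previous line; the table rounds u and y to 3 d.p., halves away from zero)
n=0: y=0, sp=-3, e=sp−y=-3; I=-3, D=e−e_prev=-3; u=1/2·(-3)+1/2·(-3)+0·(-3)=-3; next y=-3/10·0+3/4·(-3)=-2.25
n=1: y=-2.25, sp=-3, e=sp−y=-0.75; I=-3.75, D=e−e_prev=2.25; u=1/2·(-0.75)+1/2·(-3.75)+0·2.25=-2.25; next y=-3/10·(-2.25)+3/4·(-2.25)=-1.0125
n=2: y=-1.0125, sp=-3, e=sp−y=-1.9875; I=-5.7375, D=e−e_prev=-1.2375; u=1/2·(-1.9875)+1/2·(-5.7375)+0·(-1.2375)=-3.8625; next y=-3/10·(-1.0125)+3/4·(-3.8625)=-2.593125
n=3: y=-2.593125, sp=-3, e=sp−y=-0.406875; I=-6.144375, D=e−e_prev=1.580625; u=1/2·(-0.406875)+1/2·(-6.144375)+0·1.580625=-3.275625; next y=-3/10·(-2.593125)+3/4·(-3.275625)≈-1.678781
n=4: y≈-1.678781, sp=-3, e=sp−y≈-1.321219; I≈-7.465594, D=e−e_prev≈-0.914344; u=1/2·(-1.321219)+1/2·(-7.465594)+0·(-0.914344)≈-4.393406; next y=-3/10·(-1.678781)+3/4·(-4.393406)≈-2.791420
n=5: y≈-2.791420, sp=2, e=sp−y≈4.791420; I≈-2.674173, D=e−e_prev≈6.112639; u=1/2·4.791420+1/2·(-2.674173)+0·6.112639≈1.058623; next y=-3/10·(-2.791420)+3/4·1.058623≈1.631394
n=6: y≈1.631394, sp=2, e=sp−y≈0.368606; I≈-2.305567, D=e−e_prev≈-4.422814; u=1/2·0.368606+1/2·(-2.305567)+0·(-4.422814)≈-0.968480; next y=-3/10·1.631394+3/4·(-0.968480)≈-1.215778
n=7: y≈-1.215778, sp=2, e=sp−y≈3.215778; I≈0.910211, D=e−e_prev≈2.847172; u=1/2·3.215778+1/2·0.910211+0·2.847172≈2.062995; next y=-3/10·(-1.215778)+3/4·2.062995≈1.911980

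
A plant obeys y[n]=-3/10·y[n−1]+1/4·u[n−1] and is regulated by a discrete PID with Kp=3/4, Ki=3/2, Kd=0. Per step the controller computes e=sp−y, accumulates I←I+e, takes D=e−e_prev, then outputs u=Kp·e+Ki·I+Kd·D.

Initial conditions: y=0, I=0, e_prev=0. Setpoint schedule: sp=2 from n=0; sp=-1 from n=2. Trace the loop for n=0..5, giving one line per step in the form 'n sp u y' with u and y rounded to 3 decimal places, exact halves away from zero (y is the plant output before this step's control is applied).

(exact arithmetic carried between steps; '≈' marks a value shown rounded to 6 d.p. or computed from one; I and e_prev carry over from the previous line; the table rounds u and y to 3 d.p., halves away from zero)
n=0: y=0, sp=2, e=sp−y=2; I=2, D=e−e_prev=2; u=3/4·2+3/2·2+0·2=4.5; next y=-3/10·0+1/4·4.5=1.125
n=1: y=1.125, sp=2, e=sp−y=0.875; I=2.875, D=e−e_prev=-1.125; u=3/4·0.875+3/2·2.875+0·(-1.125)=4.96875; next y=-3/10·1.125+1/4·4.96875≈0.904688
n=2: y≈0.904688, sp=-1, e=sp−y≈-1.904688; I≈0.970313, D=e−e_prev≈-2.779688; u=3/4·(-1.904688)+3/2·0.970313+0·(-2.779688)≈0.026953; next y=-3/10·0.904688+1/4·0.026953≈-0.264668
n=3: y≈-0.264668, sp=-1, e=sp−y≈-0.735332; I≈0.234980, D=e−e_prev≈1.169355; u=3/4·(-0.735332)+3/2·0.234980+0·1.169355≈-0.199028; next y=-3/10·(-0.264668)+1/4·(-0.199028)≈0.029643
n=4: y≈0.029643, sp=-1, e=sp−y≈-1.029643; I≈-0.794663, D=e−e_prev≈-0.294311; u=3/4·(-1.029643)+3/2·(-0.794663)+0·(-0.294311)≈-1.964227; next y=-3/10·0.029643+1/4·(-1.964227)≈-0.499950
n=5: y≈-0.499950, sp=-1, e=sp−y≈-0.500050; I≈-1.294713, D=e−e_prev≈0.529593; u=3/4·(-0.500050)+3/2·(-1.294713)+0·0.529593≈-2.317107; next y=-3/10·(-0.499950)+1/4·(-2.317107)≈-0.429292

0 2 4.500 0.000
1 2 4.969 1.125
2 -1 0.027 0.905
3 -1 -0.199 -0.265
4 -1 -1.964 0.030
5 -1 -2.317 -0.500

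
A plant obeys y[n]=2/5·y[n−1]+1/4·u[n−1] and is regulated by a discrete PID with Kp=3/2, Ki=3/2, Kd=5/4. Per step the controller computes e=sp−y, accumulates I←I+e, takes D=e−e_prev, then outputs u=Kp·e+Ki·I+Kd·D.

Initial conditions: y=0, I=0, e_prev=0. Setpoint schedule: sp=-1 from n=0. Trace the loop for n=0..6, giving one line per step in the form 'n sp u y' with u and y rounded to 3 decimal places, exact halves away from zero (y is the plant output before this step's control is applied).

(exact arithmetic carried between steps; '≈' marks a value shown rounded to 6 d.p. or computed from one; I and e_prev carry over from the previous line; the table rounds u and y to 3 d.p., halves away from zero)
n=0: y=0, sp=-1, e=sp−y=-1; I=-1, D=e−e_prev=-1; u=3/2·(-1)+3/2·(-1)+5/4·(-1)=-4.25; next y=2/5·0+1/4·(-4.25)=-1.0625
n=1: y=-1.0625, sp=-1, e=sp−y=0.0625; I=-0.9375, D=e−e_prev=1.0625; u=3/2·0.0625+3/2·(-0.9375)+5/4·1.0625=0.015625; next y=2/5·(-1.0625)+1/4·0.015625≈-0.421094
n=2: y≈-0.421094, sp=-1, e=sp−y≈-0.578906; I≈-1.516406, D=e−e_prev≈-0.641406; u=3/2·(-0.578906)+3/2·(-1.516406)+5/4·(-0.641406)≈-3.944727; next y=2/5·(-0.421094)+1/4·(-3.944727)≈-1.154619
n=3: y≈-1.154619, sp=-1, e=sp−y≈0.154619; I≈-1.361787, D=e−e_prev≈0.733525; u=3/2·0.154619+3/2·(-1.361787)+5/4·0.733525≈-0.893845; next y=2/5·(-1.154619)+1/4·(-0.893845)≈-0.685309
n=4: y≈-0.685309, sp=-1, e=sp−y≈-0.314691; I≈-1.676478, D=e−e_prev≈-0.469310; u=3/2·(-0.314691)+3/2·(-1.676478)+5/4·(-0.469310)≈-3.573392; next y=2/5·(-0.685309)+1/4·(-3.573392)≈-1.167471
n=5: y≈-1.167471, sp=-1, e=sp−y≈0.167471; I≈-1.509007, D=e−e_prev≈0.482163; u=3/2·0.167471+3/2·(-1.509007)+5/4·0.482163≈-1.409600; next y=2/5·(-1.167471)+1/4·(-1.409600)≈-0.819389
n=6: y≈-0.819389, sp=-1, e=sp−y≈-0.180611; I≈-1.689618, D=e−e_prev≈-0.348083; u=3/2·(-0.180611)+3/2·(-1.689618)+5/4·(-0.348083)≈-3.240448; next y=2/5·(-0.819389)+1/4·(-3.240448)≈-1.137867

0 -1 -4.250 0.000
1 -1 0.016 -1.063
2 -1 -3.945 -0.421
3 -1 -0.894 -1.155
4 -1 -3.573 -0.685
5 -1 -1.410 -1.167
6 -1 -3.240 -0.819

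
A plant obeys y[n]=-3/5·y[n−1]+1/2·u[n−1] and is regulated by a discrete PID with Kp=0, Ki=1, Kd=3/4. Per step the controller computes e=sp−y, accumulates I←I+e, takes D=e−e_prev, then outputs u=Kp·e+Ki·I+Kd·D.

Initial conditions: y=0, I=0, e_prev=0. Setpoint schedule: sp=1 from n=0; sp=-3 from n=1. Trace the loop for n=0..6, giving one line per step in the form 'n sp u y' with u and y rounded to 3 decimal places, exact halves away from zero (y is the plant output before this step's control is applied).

(exact arithmetic carried between steps; '≈' marks a value shown rounded to 6 d.p. or computed from one; I and e_prev carry over from the previous line; the table rounds u and y to 3 d.p., halves away from zero)
n=0: y=0, sp=1, e=sp−y=1; I=1, D=e−e_prev=1; u=0·1+1·1+3/4·1=1.75; next y=-3/5·0+1/2·1.75=0.875
n=1: y=0.875, sp=-3, e=sp−y=-3.875; I=-2.875, D=e−e_prev=-4.875; u=0·(-3.875)+1·(-2.875)+3/4·(-4.875)=-6.53125; next y=-3/5·0.875+1/2·(-6.53125)=-3.790625
n=2: y=-3.790625, sp=-3, e=sp−y=0.790625; I=-2.084375, D=e−e_prev=4.665625; u=0·0.790625+1·(-2.084375)+3/4·4.665625≈1.414844; next y=-3/5·(-3.790625)+1/2·1.414844≈2.981797
n=3: y≈2.981797, sp=-3, e=sp−y≈-5.981797; I≈-8.066172, D=e−e_prev≈-6.772422; u=0·(-5.981797)+1·(-8.066172)+3/4·(-6.772422)≈-13.145488; next y=-3/5·2.981797+1/2·(-13.145488)≈-8.361822
n=4: y≈-8.361822, sp=-3, e=sp−y≈5.361822; I≈-2.704350, D=e−e_prev≈11.343619; u=0·5.361822+1·(-2.704350)+3/4·11.343619≈5.803365; next y=-3/5·(-8.361822)+1/2·5.803365≈7.918776
n=5: y≈7.918776, sp=-3, e=sp−y≈-10.918776; I≈-13.623125, D=e−e_prev≈-16.280598; u=0·(-10.918776)+1·(-13.623125)+3/4·(-16.280598)≈-25.833574; next y=-3/5·7.918776+1/2·(-25.833574)≈-17.668052
n=6: y≈-17.668052, sp=-3, e=sp−y≈14.668052; I≈1.044927, D=e−e_prev≈25.586828; u=0·14.668052+1·1.044927+3/4·25.586828≈20.235048; next y=-3/5·(-17.668052)+1/2·20.235048≈20.718355

0 1 1.750 0.000
1 -3 -6.531 0.875
2 -3 1.415 -3.791
3 -3 -13.145 2.982
4 -3 5.803 -8.362
5 -3 -25.834 7.919
6 -3 20.235 -17.668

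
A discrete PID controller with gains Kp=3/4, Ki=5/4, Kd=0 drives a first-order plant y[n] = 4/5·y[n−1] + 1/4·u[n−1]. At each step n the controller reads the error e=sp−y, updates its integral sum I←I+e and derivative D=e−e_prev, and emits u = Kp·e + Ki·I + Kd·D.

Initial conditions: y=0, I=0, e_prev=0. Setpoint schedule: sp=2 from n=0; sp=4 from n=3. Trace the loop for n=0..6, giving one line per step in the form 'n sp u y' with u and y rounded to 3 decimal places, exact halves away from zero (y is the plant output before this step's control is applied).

0 2 4.000 0.000
1 2 4.500 1.000
2 2 3.900 1.925
3 4 6.814 2.515
4 4 6.269 3.715
5 4 4.976 4.540
6 4 3.630 4.876

(exact arithmetic carried between steps; '≈' marks a value shown rounded to 6 d.p. or computed from one; I and e_prev carry over from the previous line; the table rounds u and y to 3 d.p., halves away from zero)
n=0: y=0, sp=2, e=sp−y=2; I=2, D=e−e_prev=2; u=3/4·2+5/4·2+0·2=4; next y=4/5·0+1/4·4=1
n=1: y=1, sp=2, e=sp−y=1; I=3, D=e−e_prev=-1; u=3/4·1+5/4·3+0·(-1)=4.5; next y=4/5·1+1/4·4.5=1.925
n=2: y=1.925, sp=2, e=sp−y=0.075; I=3.075, D=e−e_prev=-0.925; u=3/4·0.075+5/4·3.075+0·(-0.925)=3.9; next y=4/5·1.925+1/4·3.9=2.515
n=3: y=2.515, sp=4, e=sp−y=1.485; I=4.56, D=e−e_prev=1.41; u=3/4·1.485+5/4·4.56+0·1.41=6.81375; next y=4/5·2.515+1/4·6.81375≈3.715438
n=4: y≈3.715438, sp=4, e=sp−y≈0.284563; I≈4.844563, D=e−e_prev≈-1.200438; u=3/4·0.284563+5/4·4.844563+0·(-1.200438)≈6.269125; next y=4/5·3.715438+1/4·6.269125≈4.539631
n=5: y≈4.539631, sp=4, e=sp−y≈-0.539631; I≈4.304931, D=e−e_prev≈-0.824194; u=3/4·(-0.539631)+5/4·4.304931+0·(-0.824194)≈4.976441; next y=4/5·4.539631+1/4·4.976441≈4.875815
n=6: y≈4.875815, sp=4, e=sp−y≈-0.875815; I≈3.429116, D=e−e_prev≈-0.336184; u=3/4·(-0.875815)+5/4·3.429116+0·(-0.336184)≈3.629534; next y=4/5·4.875815+1/4·3.629534≈4.808036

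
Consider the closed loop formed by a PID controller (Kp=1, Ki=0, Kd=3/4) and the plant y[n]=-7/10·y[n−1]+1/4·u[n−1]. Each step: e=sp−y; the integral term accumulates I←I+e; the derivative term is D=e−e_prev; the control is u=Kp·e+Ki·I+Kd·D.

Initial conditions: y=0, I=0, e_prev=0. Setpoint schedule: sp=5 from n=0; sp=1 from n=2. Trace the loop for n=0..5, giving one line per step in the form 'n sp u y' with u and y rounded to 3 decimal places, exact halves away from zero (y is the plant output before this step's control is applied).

0 5 8.750 0.000
1 5 1.172 2.188
2 1 1.808 -1.238
3 1 -2.236 1.319
4 1 4.583 -1.482
5 1 -3.932 2.183

(exact arithmetic carried between steps; '≈' marks a value shown rounded to 6 d.p. or computed from one; I and e_prev carry over from the previous line; the table rounds u and y to 3 d.p., halves away from zero)
n=0: y=0, sp=5, e=sp−y=5; I=5, D=e−e_prev=5; u=1·5+0·5+3/4·5=8.75; next y=-7/10·0+1/4·8.75=2.1875
n=1: y=2.1875, sp=5, e=sp−y=2.8125; I=7.8125, D=e−e_prev=-2.1875; u=1·2.8125+0·7.8125+3/4·(-2.1875)=1.171875; next y=-7/10·2.1875+1/4·1.171875≈-1.238281
n=2: y≈-1.238281, sp=1, e=sp−y≈2.238281; I≈10.050781, D=e−e_prev≈-0.574219; u=1·2.238281+0·10.050781+3/4·(-0.574219)≈1.807617; next y=-7/10·(-1.238281)+1/4·1.807617≈1.318701
n=3: y≈1.318701, sp=1, e=sp−y≈-0.318701; I≈9.732080, D=e−e_prev≈-2.556982; u=1·(-0.318701)+0·9.732080+3/4·(-2.556982)≈-2.236438; next y=-7/10·1.318701+1/4·(-2.236438)≈-1.482200
n=4: y≈-1.482200, sp=1, e=sp−y≈2.482200; I≈12.214280, D=e−e_prev≈2.800901; u=1·2.482200+0·12.214280+3/4·2.800901≈4.582876; next y=-7/10·(-1.482200)+1/4·4.582876≈2.183259
n=5: y≈2.183259, sp=1, e=sp−y≈-1.183259; I≈11.031021, D=e−e_prev≈-3.665460; u=1·(-1.183259)+0·11.031021+3/4·(-3.665460)≈-3.932354; next y=-7/10·2.183259+1/4·(-3.932354)≈-2.511370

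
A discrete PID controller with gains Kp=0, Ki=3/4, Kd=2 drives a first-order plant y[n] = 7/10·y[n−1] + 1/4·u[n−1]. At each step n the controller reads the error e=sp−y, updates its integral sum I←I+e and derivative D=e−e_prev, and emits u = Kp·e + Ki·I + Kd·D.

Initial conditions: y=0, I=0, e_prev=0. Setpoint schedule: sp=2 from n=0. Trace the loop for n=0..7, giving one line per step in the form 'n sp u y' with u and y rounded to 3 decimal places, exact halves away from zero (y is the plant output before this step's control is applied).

(exact arithmetic carried between steps; '≈' marks a value shown rounded to 6 d.p. or computed from one; I and e_prev carry over from the previous line; the table rounds u and y to 3 d.p., halves away from zero)
n=0: y=0, sp=2, e=sp−y=2; I=2, D=e−e_prev=2; u=0·2+3/4·2+2·2=5.5; next y=7/10·0+1/4·5.5=1.375
n=1: y=1.375, sp=2, e=sp−y=0.625; I=2.625, D=e−e_prev=-1.375; u=0·0.625+3/4·2.625+2·(-1.375)=-0.78125; next y=7/10·1.375+1/4·(-0.78125)≈0.767188
n=2: y≈0.767188, sp=2, e=sp−y≈1.232813; I≈3.857813, D=e−e_prev≈0.607813; u=0·1.232813+3/4·3.857813+2·0.607813≈4.108984; next y=7/10·0.767188+1/4·4.108984≈1.564277
n=3: y≈1.564277, sp=2, e=sp−y≈0.435723; I≈4.293535, D=e−e_prev≈-0.797090; u=0·0.435723+3/4·4.293535+2·(-0.797090)≈1.625972; next y=7/10·1.564277+1/4·1.625972≈1.501487
n=4: y≈1.501487, sp=2, e=sp−y≈0.498513; I≈4.792048, D=e−e_prev≈0.062790; u=0·0.498513+3/4·4.792048+2·0.062790≈3.719617; next y=7/10·1.501487+1/4·3.719617≈1.980945
n=5: y≈1.980945, sp=2, e=sp−y≈0.019055; I≈4.811103, D=e−e_prev≈-0.479458; u=0·0.019055+3/4·4.811103+2·(-0.479458)≈2.649411; next y=7/10·1.980945+1/4·2.649411≈2.049014
n=6: y≈2.049014, sp=2, e=sp−y≈-0.049014; I≈4.762089, D=e−e_prev≈-0.068069; u=0·(-0.049014)+3/4·4.762089+2·(-0.068069)≈3.435428; next y=7/10·2.049014+1/4·3.435428≈2.293167
n=7: y≈2.293167, sp=2, e=sp−y≈-0.293167; I≈4.468922, D=e−e_prev≈-0.244153; u=0·(-0.293167)+3/4·4.468922+2·(-0.244153)≈2.863386; next y=7/10·2.293167+1/4·2.863386≈2.321063

0 2 5.500 0.000
1 2 -0.781 1.375
2 2 4.109 0.767
3 2 1.626 1.564
4 2 3.720 1.501
5 2 2.649 1.981
6 2 3.435 2.049
7 2 2.863 2.293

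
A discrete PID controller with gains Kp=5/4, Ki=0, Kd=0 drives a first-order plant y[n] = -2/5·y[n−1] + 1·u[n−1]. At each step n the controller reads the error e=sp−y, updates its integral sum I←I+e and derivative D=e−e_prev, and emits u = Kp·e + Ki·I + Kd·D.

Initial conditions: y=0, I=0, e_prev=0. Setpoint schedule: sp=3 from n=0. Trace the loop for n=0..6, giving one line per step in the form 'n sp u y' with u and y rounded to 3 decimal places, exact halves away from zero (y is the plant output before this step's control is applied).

(exact arithmetic carried between steps; '≈' marks a value shown rounded to 6 d.p. or computed from one; I and e_prev carry over from the previous line; the table rounds u and y to 3 d.p., halves away from zero)
n=0: y=0, sp=3, e=sp−y=3; I=3, D=e−e_prev=3; u=5/4·3+0·3+0·3=3.75; next y=-2/5·0+1·3.75=3.75
n=1: y=3.75, sp=3, e=sp−y=-0.75; I=2.25, D=e−e_prev=-3.75; u=5/4·(-0.75)+0·2.25+0·(-3.75)=-0.9375; next y=-2/5·3.75+1·(-0.9375)=-2.4375
n=2: y=-2.4375, sp=3, e=sp−y=5.4375; I=7.6875, D=e−e_prev=6.1875; u=5/4·5.4375+0·7.6875+0·6.1875=6.796875; next y=-2/5·(-2.4375)+1·6.796875=7.771875
n=3: y=7.771875, sp=3, e=sp−y=-4.771875; I=2.915625, D=e−e_prev=-10.209375; u=5/4·(-4.771875)+0·2.915625+0·(-10.209375)≈-5.964844; next y=-2/5·7.771875+1·(-5.964844)≈-9.073594
n=4: y≈-9.073594, sp=3, e=sp−y≈12.073594; I≈14.989219, D=e−e_prev≈16.845469; u=5/4·12.073594+0·14.989219+0·16.845469≈15.091992; next y=-2/5·(-9.073594)+1·15.091992≈18.721430
n=5: y≈18.721430, sp=3, e=sp−y≈-15.721430; I≈-0.732211, D=e−e_prev≈-27.795023; u=5/4·(-15.721430)+0·(-0.732211)+0·(-27.795023)≈-19.651787; next y=-2/5·18.721430+1·(-19.651787)≈-27.140359
n=6: y≈-27.140359, sp=3, e=sp−y≈30.140359; I≈29.408148, D=e−e_prev≈45.861789; u=5/4·30.140359+0·29.408148+0·45.861789≈37.675449; next y=-2/5·(-27.140359)+1·37.675449≈48.531592

0 3 3.750 0.000
1 3 -0.938 3.750
2 3 6.797 -2.438
3 3 -5.965 7.772
4 3 15.092 -9.074
5 3 -19.652 18.721
6 3 37.675 -27.140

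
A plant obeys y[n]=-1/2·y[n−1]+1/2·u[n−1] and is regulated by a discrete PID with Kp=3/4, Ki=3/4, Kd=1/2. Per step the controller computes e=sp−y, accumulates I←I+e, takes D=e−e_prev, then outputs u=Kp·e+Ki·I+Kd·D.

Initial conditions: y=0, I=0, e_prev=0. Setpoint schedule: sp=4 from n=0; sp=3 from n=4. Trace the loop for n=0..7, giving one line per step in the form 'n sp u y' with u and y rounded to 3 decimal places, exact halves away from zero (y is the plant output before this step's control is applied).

0 4 8.000 0.000
1 4 1.000 4.000
2 4 14.000 -1.500
3 4 -3.125 7.750
4 3 23.063 -5.438
5 3 -16.078 14.250
6 3 44.156 -15.164
7 3 -46.576 29.660

(exact arithmetic carried between steps; '≈' marks a value shown rounded to 6 d.p. or computed from one; I and e_prev carry over from the previous line; the table rounds u and y to 3 d.p., halves away from zero)
n=0: y=0, sp=4, e=sp−y=4; I=4, D=e−e_prev=4; u=3/4·4+3/4·4+1/2·4=8; next y=-1/2·0+1/2·8=4
n=1: y=4, sp=4, e=sp−y=0; I=4, D=e−e_prev=-4; u=3/4·0+3/4·4+1/2·(-4)=1; next y=-1/2·4+1/2·1=-1.5
n=2: y=-1.5, sp=4, e=sp−y=5.5; I=9.5, D=e−e_prev=5.5; u=3/4·5.5+3/4·9.5+1/2·5.5=14; next y=-1/2·(-1.5)+1/2·14=7.75
n=3: y=7.75, sp=4, e=sp−y=-3.75; I=5.75, D=e−e_prev=-9.25; u=3/4·(-3.75)+3/4·5.75+1/2·(-9.25)=-3.125; next y=-1/2·7.75+1/2·(-3.125)=-5.4375
n=4: y=-5.4375, sp=3, e=sp−y=8.4375; I=14.1875, D=e−e_prev=12.1875; u=3/4·8.4375+3/4·14.1875+1/2·12.1875=23.0625; next y=-1/2·(-5.4375)+1/2·23.0625=14.25
n=5: y=14.25, sp=3, e=sp−y=-11.25; I=2.9375, D=e−e_prev=-19.6875; u=3/4·(-11.25)+3/4·2.9375+1/2·(-19.6875)=-16.078125; next y=-1/2·14.25+1/2·(-16.078125)≈-15.164063
n=6: y≈-15.164063, sp=3, e=sp−y≈18.164063; I≈21.101563, D=e−e_prev≈29.414063; u=3/4·18.164063+3/4·21.101563+1/2·29.414063≈44.15625; next y=-1/2·(-15.164063)+1/2·44.15625≈29.660156
n=7: y≈29.660156, sp=3, e=sp−y≈-26.660156; I≈-5.558594, D=e−e_prev≈-44.824219; u=3/4·(-26.660156)+3/4·(-5.558594)+1/2·(-44.824219)≈-46.576172; next y=-1/2·29.660156+1/2·(-46.576172)≈-38.118164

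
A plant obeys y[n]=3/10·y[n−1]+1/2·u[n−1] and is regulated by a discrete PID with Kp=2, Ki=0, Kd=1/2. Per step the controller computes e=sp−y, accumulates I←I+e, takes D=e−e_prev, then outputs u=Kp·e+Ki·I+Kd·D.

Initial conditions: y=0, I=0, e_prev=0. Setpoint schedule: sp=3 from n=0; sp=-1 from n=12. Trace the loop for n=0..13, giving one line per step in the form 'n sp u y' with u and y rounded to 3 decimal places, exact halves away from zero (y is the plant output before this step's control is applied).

(exact arithmetic carried between steps; '≈' marks a value shown rounded to 6 d.p. or computed from one; I and e_prev carry over from the previous line; the table rounds u and y to 3 d.p., halves away from zero)
n=0: y=0, sp=3, e=sp−y=3; I=3, D=e−e_prev=3; u=2·3+0·3+1/2·3=7.5; next y=3/10·0+1/2·7.5=3.75
n=1: y=3.75, sp=3, e=sp−y=-0.75; I=2.25, D=e−e_prev=-3.75; u=2·(-0.75)+0·2.25+1/2·(-3.75)=-3.375; next y=3/10·3.75+1/2·(-3.375)=-0.5625
n=2: y=-0.5625, sp=3, e=sp−y=3.5625; I=5.8125, D=e−e_prev=4.3125; u=2·3.5625+0·5.8125+1/2·4.3125=9.28125; next y=3/10·(-0.5625)+1/2·9.28125=4.471875
n=3: y=4.471875, sp=3, e=sp−y=-1.471875; I=4.340625, D=e−e_prev=-5.034375; u=2·(-1.471875)+0·4.340625+1/2·(-5.034375)≈-5.460938; next y=3/10·4.471875+1/2·(-5.460938)≈-1.388906
n=4: y≈-1.388906, sp=3, e=sp−y≈4.388906; I≈8.729531, D=e−e_prev≈5.860781; u=2·4.388906+0·8.729531+1/2·5.860781≈11.708203; next y=3/10·(-1.388906)+1/2·11.708203≈5.437430
n=5: y≈5.437430, sp=3, e=sp−y≈-2.437430; I≈6.292102, D=e−e_prev≈-6.826336; u=2·(-2.437430)+0·6.292102+1/2·(-6.826336)≈-8.288027; next y=3/10·5.437430+1/2·(-8.288027)≈-2.512785
n=6: y≈-2.512785, sp=3, e=sp−y≈5.512785; I≈11.804886, D=e−e_prev≈7.950214; u=2·5.512785+0·11.804886+1/2·7.950214≈15.000677; next y=3/10·(-2.512785)+1/2·15.000677≈6.746503
n=7: y≈6.746503, sp=3, e=sp−y≈-3.746503; I≈8.058383, D=e−e_prev≈-9.259288; u=2·(-3.746503)+0·8.058383+1/2·(-9.259288)≈-12.122650; next y=3/10·6.746503+1/2·(-12.122650)≈-4.037374
n=8: y≈-4.037374, sp=3, e=sp−y≈7.037374; I≈15.095757, D=e−e_prev≈10.783877; u=2·7.037374+0·15.095757+1/2·10.783877≈19.466686; next y=3/10·(-4.037374)+1/2·19.466686≈8.522131
n=9: y≈8.522131, sp=3, e=sp−y≈-5.522131; I≈9.573626, D=e−e_prev≈-12.559505; u=2·(-5.522131)+0·9.573626+1/2·(-12.559505)≈-17.324015; next y=3/10·8.522131+1/2·(-17.324015)≈-6.105368
n=10: y≈-6.105368, sp=3, e=sp−y≈9.105368; I≈18.678994, D=e−e_prev≈14.627499; u=2·9.105368+0·18.678994+1/2·14.627499≈25.524485; next y=3/10·(-6.105368)+1/2·25.524485≈10.930632
n=11: y≈10.930632, sp=3, e=sp−y≈-7.930632; I≈10.748362, D=e−e_prev≈-17.036000; u=2·(-7.930632)+0·10.748362+1/2·(-17.036000)≈-24.379265; next y=3/10·10.930632+1/2·(-24.379265)≈-8.910443
n=12: y≈-8.910443, sp=-1, e=sp−y≈7.910443; I≈18.658805, D=e−e_prev≈15.841075; u=2·7.910443+0·18.658805+1/2·15.841075≈23.741423; next y=3/10·(-8.910443)+1/2·23.741423≈9.197579
n=13: y≈9.197579, sp=-1, e=sp−y≈-10.197579; I≈8.461226, D=e−e_prev≈-18.108021; u=2·(-10.197579)+0·8.461226+1/2·(-18.108021)≈-29.449168; next y=3/10·9.197579+1/2·(-29.449168)≈-11.965310

0 3 7.500 0.000
1 3 -3.375 3.750
2 3 9.281 -0.563
3 3 -5.461 4.472
4 3 11.708 -1.389
5 3 -8.288 5.437
6 3 15.001 -2.513
7 3 -12.123 6.747
8 3 19.467 -4.037
9 3 -17.324 8.522
10 3 25.524 -6.105
11 3 -24.379 10.931
12 -1 23.741 -8.910
13 -1 -29.449 9.198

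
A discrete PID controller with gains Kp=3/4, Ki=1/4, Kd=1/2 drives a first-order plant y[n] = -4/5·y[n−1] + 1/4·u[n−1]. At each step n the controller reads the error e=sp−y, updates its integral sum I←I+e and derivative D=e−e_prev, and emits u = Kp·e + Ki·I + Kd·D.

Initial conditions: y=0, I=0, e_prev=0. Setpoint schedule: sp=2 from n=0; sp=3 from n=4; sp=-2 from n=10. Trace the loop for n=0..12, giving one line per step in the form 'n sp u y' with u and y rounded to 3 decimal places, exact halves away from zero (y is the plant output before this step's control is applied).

0 2 3.000 0.000
1 2 1.375 0.750
2 2 3.572 -0.256
3 2 1.601 1.098
4 3 6.368 -0.478
5 3 2.271 1.974
6 3 8.233 -1.012
7 3 1.924 2.868
8 3 10.918 -1.813
9 3 0.791 4.180
10 -2 6.982 -3.146
11 -2 -5.008 4.263
12 -2 10.518 -4.662

(exact arithmetic carried between steps; '≈' marks a value shown rounded to 6 d.p. or computed from one; I and e_prev carry over from the previous line; the table rounds u and y to 3 d.p., halves away from zero)
n=0: y=0, sp=2, e=sp−y=2; I=2, D=e−e_prev=2; u=3/4·2+1/4·2+1/2·2=3; next y=-4/5·0+1/4·3=0.75
n=1: y=0.75, sp=2, e=sp−y=1.25; I=3.25, D=e−e_prev=-0.75; u=3/4·1.25+1/4·3.25+1/2·(-0.75)=1.375; next y=-4/5·0.75+1/4·1.375=-0.25625
n=2: y=-0.25625, sp=2, e=sp−y=2.25625; I=5.50625, D=e−e_prev=1.00625; u=3/4·2.25625+1/4·5.50625+1/2·1.00625=3.571875; next y=-4/5·(-0.25625)+1/4·3.571875≈1.097969
n=3: y≈1.097969, sp=2, e=sp−y≈0.902031; I≈6.408281, D=e−e_prev≈-1.354219; u=3/4·0.902031+1/4·6.408281+1/2·(-1.354219)≈1.601484; next y=-4/5·1.097969+1/4·1.601484≈-0.478004
n=4: y≈-0.478004, sp=3, e=sp−y≈3.478004; I≈9.886285, D=e−e_prev≈2.575973; u=3/4·3.478004+1/4·9.886285+1/2·2.575973≈6.368061; next y=-4/5·(-0.478004)+1/4·6.368061≈1.974418
n=5: y≈1.974418, sp=3, e=sp−y≈1.025582; I≈10.911867, D=e−e_prev≈-2.452422; u=3/4·1.025582+1/4·10.911867+1/2·(-2.452422)≈2.270942; next y=-4/5·1.974418+1/4·2.270942≈-1.011799
n=6: y≈-1.011799, sp=3, e=sp−y≈4.011799; I≈14.923666, D=e−e_prev≈2.986217; u=3/4·4.011799+1/4·14.923666+1/2·2.986217≈8.232875; next y=-4/5·(-1.011799)+1/4·8.232875≈2.867658
n=7: y≈2.867658, sp=3, e=sp−y≈0.132342; I≈15.056008, D=e−e_prev≈-3.879457; u=3/4·0.132342+1/4·15.056008+1/2·(-3.879457)≈1.923530; next y=-4/5·2.867658+1/4·1.923530≈-1.813244
n=8: y≈-1.813244, sp=3, e=sp−y≈4.813244; I≈19.869252, D=e−e_prev≈4.680902; u=3/4·4.813244+1/4·19.869252+1/2·4.680902≈10.917697; next y=-4/5·(-1.813244)+1/4·10.917697≈4.180019
n=9: y≈4.180019, sp=3, e=sp−y≈-1.180019; I≈18.689233, D=e−e_prev≈-5.993263; u=3/4·(-1.180019)+1/4·18.689233+1/2·(-5.993263)≈0.790662; next y=-4/5·4.180019+1/4·0.790662≈-3.146350
n=10: y≈-3.146350, sp=-2, e=sp−y≈1.146350; I≈19.835583, D=e−e_prev≈2.326369; u=3/4·1.146350+1/4·19.835583+1/2·2.326369≈6.981843; next y=-4/5·(-3.146350)+1/4·6.981843≈4.262541
n=11: y≈4.262541, sp=-2, e=sp−y≈-6.262541; I≈13.573042, D=e−e_prev≈-7.408890; u=3/4·(-6.262541)+1/4·13.573042+1/2·(-7.408890)≈-5.008090; next y=-4/5·4.262541+1/4·(-5.008090)≈-4.662055
n=12: y≈-4.662055, sp=-2, e=sp−y≈2.662055; I≈16.235097, D=e−e_prev≈8.924595; u=3/4·2.662055+1/4·16.235097+1/2·8.924595≈10.517613; next y=-4/5·(-4.662055)+1/4·10.517613≈6.359047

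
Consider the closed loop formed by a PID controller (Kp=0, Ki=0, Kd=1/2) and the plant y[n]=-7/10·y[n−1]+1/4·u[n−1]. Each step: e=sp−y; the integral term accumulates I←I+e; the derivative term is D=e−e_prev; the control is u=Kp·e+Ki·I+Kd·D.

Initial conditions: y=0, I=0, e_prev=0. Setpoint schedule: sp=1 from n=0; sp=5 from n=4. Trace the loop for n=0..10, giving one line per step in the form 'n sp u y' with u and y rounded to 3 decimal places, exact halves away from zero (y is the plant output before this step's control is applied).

0 1 0.500 0.000
1 1 -0.063 0.125
2 1 0.114 -0.103
3 1 -0.102 0.101
4 5 2.098 -0.096
5 5 -0.344 0.592
6 5 0.546 -0.500
7 5 -0.493 0.487
8 5 0.475 -0.464
9 5 -0.454 0.444
10 5 0.434 -0.424

(exact arithmetic carried between steps; '≈' marks a value shown rounded to 6 d.p. or computed from one; I and e_prev carry over from the previous line; the table rounds u and y to 3 d.p., halves away from zero)
n=0: y=0, sp=1, e=sp−y=1; I=1, D=e−e_prev=1; u=0·1+0·1+1/2·1=0.5; next y=-7/10·0+1/4·0.5=0.125
n=1: y=0.125, sp=1, e=sp−y=0.875; I=1.875, D=e−e_prev=-0.125; u=0·0.875+0·1.875+1/2·(-0.125)=-0.0625; next y=-7/10·0.125+1/4·(-0.0625)=-0.103125
n=2: y=-0.103125, sp=1, e=sp−y=1.103125; I=2.978125, D=e−e_prev=0.228125; u=0·1.103125+0·2.978125+1/2·0.228125≈0.114063; next y=-7/10·(-0.103125)+1/4·0.114063≈0.100703
n=3: y≈0.100703, sp=1, e=sp−y≈0.899297; I≈3.877422, D=e−e_prev≈-0.203828; u=0·0.899297+0·3.877422+1/2·(-0.203828)≈-0.101914; next y=-7/10·0.100703+1/4·(-0.101914)≈-0.095971
n=4: y≈-0.095971, sp=5, e=sp−y≈5.095971; I≈8.973393, D=e−e_prev≈4.196674; u=0·5.095971+0·8.973393+1/2·4.196674≈2.098337; next y=-7/10·(-0.095971)+1/4·2.098337≈0.591764
n=5: y≈0.591764, sp=5, e=sp−y≈4.408236; I≈13.381629, D=e−e_prev≈-0.687734; u=0·4.408236+0·13.381629+1/2·(-0.687734)≈-0.343867; next y=-7/10·0.591764+1/4·(-0.343867)≈-0.500201
n=6: y≈-0.500201, sp=5, e=sp−y≈5.500201; I≈18.881830, D=e−e_prev≈1.091965; u=0·5.500201+0·18.881830+1/2·1.091965≈0.545983; next y=-7/10·(-0.500201)+1/4·0.545983≈0.486637
n=7: y≈0.486637, sp=5, e=sp−y≈4.513363; I≈23.395194, D=e−e_prev≈-0.986838; u=0·4.513363+0·23.395194+1/2·(-0.986838)≈-0.493419; next y=-7/10·0.486637+1/4·(-0.493419)≈-0.464000
n=8: y≈-0.464000, sp=5, e=sp−y≈5.464000; I≈28.859194, D=e−e_prev≈0.950637; u=0·5.464000+0·28.859194+1/2·0.950637≈0.475319; next y=-7/10·(-0.464000)+1/4·0.475319≈0.443630
n=9: y≈0.443630, sp=5, e=sp−y≈4.556370; I≈33.415564, D=e−e_prev≈-0.907630; u=0·4.556370+0·33.415564+1/2·(-0.907630)≈-0.453815; next y=-7/10·0.443630+1/4·(-0.453815)≈-0.423995
n=10: y≈-0.423995, sp=5, e=sp−y≈5.423995; I≈38.839559, D=e−e_prev≈0.867625; u=0·5.423995+0·38.839559+1/2·0.867625≈0.433812; next y=-7/10·(-0.423995)+1/4·0.433812≈0.405249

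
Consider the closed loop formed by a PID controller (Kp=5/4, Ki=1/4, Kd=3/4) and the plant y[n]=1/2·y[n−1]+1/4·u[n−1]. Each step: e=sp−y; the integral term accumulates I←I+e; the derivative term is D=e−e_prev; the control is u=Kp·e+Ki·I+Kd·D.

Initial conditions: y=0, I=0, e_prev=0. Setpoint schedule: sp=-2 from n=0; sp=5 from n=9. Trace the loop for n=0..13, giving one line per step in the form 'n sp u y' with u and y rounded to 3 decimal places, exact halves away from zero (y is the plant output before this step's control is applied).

0 -2 -4.500 0.000
1 -2 -0.969 -1.125
2 -2 -2.752 -0.805
3 -2 -2.168 -1.090
4 -2 -2.617 -1.087
5 -2 -2.594 -1.198
6 -2 -2.766 -1.247
7 -2 -2.839 -1.315
8 -2 -2.943 -1.367
9 5 12.727 -1.419
10 5 0.287 2.472
11 5 6.457 1.308
12 5 4.346 2.268
13 5 5.856 2.221

(exact arithmetic carried between steps; '≈' marks a value shown rounded to 6 d.p. or computed from one; I and e_prev carry over from the previous line; the table rounds u and y to 3 d.p., halves away from zero)
n=0: y=0, sp=-2, e=sp−y=-2; I=-2, D=e−e_prev=-2; u=5/4·(-2)+1/4·(-2)+3/4·(-2)=-4.5; next y=1/2·0+1/4·(-4.5)=-1.125
n=1: y=-1.125, sp=-2, e=sp−y=-0.875; I=-2.875, D=e−e_prev=1.125; u=5/4·(-0.875)+1/4·(-2.875)+3/4·1.125=-0.96875; next y=1/2·(-1.125)+1/4·(-0.96875)≈-0.804688
n=2: y≈-0.804688, sp=-2, e=sp−y≈-1.195313; I≈-4.070313, D=e−e_prev≈-0.320313; u=5/4·(-1.195313)+1/4·(-4.070313)+3/4·(-0.320313)≈-2.751953; next y=1/2·(-0.804688)+1/4·(-2.751953)≈-1.090332
n=3: y≈-1.090332, sp=-2, e=sp−y≈-0.909668; I≈-4.979980, D=e−e_prev≈0.285645; u=5/4·(-0.909668)+1/4·(-4.979980)+3/4·0.285645≈-2.167847; next y=1/2·(-1.090332)+1/4·(-2.167847)≈-1.087128
n=4: y≈-1.087128, sp=-2, e=sp−y≈-0.912872; I≈-5.892853, D=e−e_prev≈-0.003204; u=5/4·(-0.912872)+1/4·(-5.892853)+3/4·(-0.003204)≈-2.616707; next y=1/2·(-1.087128)+1/4·(-2.616707)≈-1.197741
n=5: y≈-1.197741, sp=-2, e=sp−y≈-0.802259; I≈-6.695112, D=e−e_prev≈0.110613; u=5/4·(-0.802259)+1/4·(-6.695112)+3/4·0.110613≈-2.593643; next y=1/2·(-1.197741)+1/4·(-2.593643)≈-1.247281
n=6: y≈-1.247281, sp=-2, e=sp−y≈-0.752719; I≈-7.447831, D=e−e_prev≈0.049540; u=5/4·(-0.752719)+1/4·(-7.447831)+3/4·0.049540≈-2.765701; next y=1/2·(-1.247281)+1/4·(-2.765701)≈-1.315066
n=7: y≈-1.315066, sp=-2, e=sp−y≈-0.684934; I≈-8.132765, D=e−e_prev≈0.067785; u=5/4·(-0.684934)+1/4·(-8.132765)+3/4·0.067785≈-2.838520; next y=1/2·(-1.315066)+1/4·(-2.838520)≈-1.367163
n=8: y≈-1.367163, sp=-2, e=sp−y≈-0.632837; I≈-8.765602, D=e−e_prev≈0.052097; u=5/4·(-0.632837)+1/4·(-8.765602)+3/4·0.052097≈-2.943374; next y=1/2·(-1.367163)+1/4·(-2.943374)≈-1.419425
n=9: y≈-1.419425, sp=5, e=sp−y≈6.419425; I≈-2.346177, D=e−e_prev≈7.052262; u=5/4·6.419425+1/4·(-2.346177)+3/4·7.052262≈12.726933; next y=1/2·(-1.419425)+1/4·12.726933≈2.472021
n=10: y≈2.472021, sp=5, e=sp−y≈2.527979; I≈0.181802, D=e−e_prev≈-3.891446; u=5/4·2.527979+1/4·0.181802+3/4·(-3.891446)≈0.286840; next y=1/2·2.472021+1/4·0.286840≈1.307720
n=11: y≈1.307720, sp=5, e=sp−y≈3.692280; I≈3.874081, D=e−e_prev≈1.164300; u=5/4·3.692280+1/4·3.874081+3/4·1.164300≈6.457095; next y=1/2·1.307720+1/4·6.457095≈2.268134
n=12: y≈2.268134, sp=5, e=sp−y≈2.731866; I≈6.605947, D=e−e_prev≈-0.960414; u=5/4·2.731866+1/4·6.605947+3/4·(-0.960414)≈4.346009; next y=1/2·2.268134+1/4·4.346009≈2.220569
n=13: y≈2.220569, sp=5, e=sp−y≈2.779431; I≈9.385378, D=e−e_prev≈0.047565; u=5/4·2.779431+1/4·9.385378+3/4·0.047565≈5.856306; next y=1/2·2.220569+1/4·5.856306≈2.574361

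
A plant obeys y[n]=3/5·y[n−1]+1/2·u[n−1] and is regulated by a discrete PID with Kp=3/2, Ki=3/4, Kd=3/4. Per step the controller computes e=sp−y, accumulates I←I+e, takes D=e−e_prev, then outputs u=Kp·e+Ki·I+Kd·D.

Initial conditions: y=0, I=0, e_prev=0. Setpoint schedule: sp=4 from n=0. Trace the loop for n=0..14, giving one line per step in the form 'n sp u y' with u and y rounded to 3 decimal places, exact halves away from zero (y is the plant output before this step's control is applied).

0 4 12.000 0.000
1 4 -6.000 6.000
2 4 13.200 0.600
3 4 -7.380 6.960
4 4 14.592 0.486
5 4 -8.933 7.588
6 4 16.207 0.086
7 4 -10.691 8.155
8 4 18.067 -0.452
9 4 -12.693 8.762
10 4 20.200 -1.089
11 4 -14.979 9.447
12 4 22.642 -1.821
13 4 -17.592 10.228
14 4 25.436 -2.659

(exact arithmetic carried between steps; '≈' marks a value shown rounded to 6 d.p. or computed from one; I and e_prev carry over from the previous line; the table rounds u and y to 3 d.p., halves away from zero)
n=0: y=0, sp=4, e=sp−y=4; I=4, D=e−e_prev=4; u=3/2·4+3/4·4+3/4·4=12; next y=3/5·0+1/2·12=6
n=1: y=6, sp=4, e=sp−y=-2; I=2, D=e−e_prev=-6; u=3/2·(-2)+3/4·2+3/4·(-6)=-6; next y=3/5·6+1/2·(-6)=0.6
n=2: y=0.6, sp=4, e=sp−y=3.4; I=5.4, D=e−e_prev=5.4; u=3/2·3.4+3/4·5.4+3/4·5.4=13.2; next y=3/5·0.6+1/2·13.2=6.96
n=3: y=6.96, sp=4, e=sp−y=-2.96; I=2.44, D=e−e_prev=-6.36; u=3/2·(-2.96)+3/4·2.44+3/4·(-6.36)=-7.38; next y=3/5·6.96+1/2·(-7.38)=0.486
n=4: y=0.486, sp=4, e=sp−y=3.514; I=5.954, D=e−e_prev=6.474; u=3/2·3.514+3/4·5.954+3/4·6.474=14.592; next y=3/5·0.486+1/2·14.592=7.5876
n=5: y=7.5876, sp=4, e=sp−y=-3.5876; I=2.3664, D=e−e_prev=-7.1016; u=3/2·(-3.5876)+3/4·2.3664+3/4·(-7.1016)=-8.9328; next y=3/5·7.5876+1/2·(-8.9328)=0.08616
n=6: y=0.08616, sp=4, e=sp−y=3.91384; I=6.28024, D=e−e_prev=7.50144; u=3/2·3.91384+3/4·6.28024+3/4·7.50144=16.20702; next y=3/5·0.08616+1/2·16.20702=8.155206
n=7: y=8.155206, sp=4, e=sp−y=-4.155206; I=2.125034, D=e−e_prev=-8.069046; u=3/2·(-4.155206)+3/4·2.125034+3/4·(-8.069046)=-10.690818; next y=3/5·8.155206+1/2·(-10.690818)≈-0.452285
n=8: y≈-0.452285, sp=4, e=sp−y≈4.452285; I≈6.577319, D=e−e_prev≈8.607491; u=3/2·4.452285+3/4·6.577319+3/4·8.607491≈18.067036; next y=3/5·(-0.452285)+1/2·18.067036≈8.762147
n=9: y≈8.762147, sp=4, e=sp−y≈-4.762147; I≈1.815173, D=e−e_prev≈-9.214432; u=3/2·(-4.762147)+3/4·1.815173+3/4·(-9.214432)≈-12.692665; next y=3/5·8.762147+1/2·(-12.692665)≈-1.089044
n=10: y≈-1.089044, sp=4, e=sp−y≈5.089044; I≈6.904217, D=e−e_prev≈9.851191; u=3/2·5.089044+3/4·6.904217+3/4·9.851191≈20.200123; next y=3/5·(-1.089044)+1/2·20.200123≈9.446635
n=11: y≈9.446635, sp=4, e=sp−y≈-5.446635; I≈1.457582, D=e−e_prev≈-10.535679; u=3/2·(-5.446635)+3/4·1.457582+3/4·(-10.535679)≈-14.978525; next y=3/5·9.446635+1/2·(-14.978525)≈-1.821282
n=12: y≈-1.821282, sp=4, e=sp−y≈5.821282; I≈7.278864, D=e−e_prev≈11.267916; u=3/2·5.821282+3/4·7.278864+3/4·11.267916≈22.642007; next y=3/5·(-1.821282)+1/2·22.642007≈10.228235
n=13: y≈10.228235, sp=4, e=sp−y≈-6.228235; I≈1.050629, D=e−e_prev≈-12.049516; u=3/2·(-6.228235)+3/4·1.050629+3/4·(-12.049516)≈-17.591518; next y=3/5·10.228235+1/2·(-17.591518)≈-2.658818
n=14: y≈-2.658818, sp=4, e=sp−y≈6.658818; I≈7.709447, D=e−e_prev≈12.887053; u=3/2·6.658818+3/4·7.709447+3/4·12.887053≈25.435602; next y=3/5·(-2.658818)+1/2·25.435602≈11.122510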